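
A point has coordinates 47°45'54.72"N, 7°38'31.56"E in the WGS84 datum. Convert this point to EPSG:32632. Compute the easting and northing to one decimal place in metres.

E 398248.9 m, N 5291096.5 m

Zone 32 central meridian λ₀ = 6×32 − 183 = 9°; Δλ = -1.3579°.
Transverse Mercator on WGS84 with k₀ = 0.9996 gives E = 398248.899 m, N = 5291096.523 m.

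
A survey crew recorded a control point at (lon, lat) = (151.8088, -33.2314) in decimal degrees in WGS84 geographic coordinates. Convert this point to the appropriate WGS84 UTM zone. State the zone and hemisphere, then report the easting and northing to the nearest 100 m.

Zone 56S: E 389000 m, N 6322400 m

Longitude 151.8088° lies in the 6° band [150°, 156°), giving zone 56; latitude is south of the equator, so 56S.
Zone 56 central meridian λ₀ = 6×56 − 183 = 153°; Δλ = -1.1912°.
Transverse Mercator on WGS84 with k₀ = 0.9996 gives E = 389011.223 m, N = 6322427.219 m.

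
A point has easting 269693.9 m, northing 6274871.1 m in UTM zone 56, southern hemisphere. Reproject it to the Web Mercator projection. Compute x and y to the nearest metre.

x 16755454 m, y -3980712 m

Unproject from UTM 56S (λ₀ = 153°) → φ = -33.64110025°, λ = 150.51680018°.
Web Mercator (R = 6378137 m): x = 16755453.552 m, y = -3980711.766 m.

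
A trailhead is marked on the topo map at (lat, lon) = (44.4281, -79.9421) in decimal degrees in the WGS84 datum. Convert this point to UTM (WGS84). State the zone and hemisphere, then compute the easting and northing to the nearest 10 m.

Zone 17N: E 584200 m, N 4919970 m

Longitude -79.9421° lies in the 6° band [-84°, -78°), giving zone 17; latitude is north of the equator, so 17N.
Zone 17 central meridian λ₀ = 6×17 − 183 = -81°; Δλ = +1.0579°.
Transverse Mercator on WGS84 with k₀ = 0.9996 gives E = 584204.064 m, N = 4919966.951 m.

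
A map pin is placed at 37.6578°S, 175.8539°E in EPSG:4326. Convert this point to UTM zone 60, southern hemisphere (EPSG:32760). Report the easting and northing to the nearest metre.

E 398908 m, N 5831534 m

Zone 60 central meridian λ₀ = 6×60 − 183 = 177°; Δλ = -1.1461°.
Transverse Mercator on WGS84 with k₀ = 0.9996 gives E = 398907.978 m, N = 5831533.913 m.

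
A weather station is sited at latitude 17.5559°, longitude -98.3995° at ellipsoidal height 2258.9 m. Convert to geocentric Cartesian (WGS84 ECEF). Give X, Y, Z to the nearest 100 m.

X -888900 m, Y -6019800 m, Z 1912300 m

WGS84: a = 6378137 m, e² = 0.006694380; N(φ) = a/√(1−e²sin²φ) = 6380080.298 m.
X = (N+h)·cosφ·cosλ = -888872.882 m; Y = (N+h)·cosφ·sinλ = -6019798.884 m; Z = (N(1−e²)+h)·sinφ = 1912261.073 m.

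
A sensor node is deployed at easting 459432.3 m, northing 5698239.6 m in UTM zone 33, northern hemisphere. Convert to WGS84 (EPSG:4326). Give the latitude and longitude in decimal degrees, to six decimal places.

Zone 33N: λ₀ = 15°, k₀ = 0.9996, false easting 500000 m.
Meridian distance M = (N − FN)/k₀ = 5700519.8 m.
Inverse transverse Mercator on WGS84 gives φ = 51.43390042°, λ = 14.41639988°.

lat 51.433900°, lon 14.416400°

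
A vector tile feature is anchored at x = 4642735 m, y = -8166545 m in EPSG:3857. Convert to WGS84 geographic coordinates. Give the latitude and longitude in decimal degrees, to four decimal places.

lat -58.9359°, lon 41.7064°

R = 6378137 m. λ = x/R = 41.70639811°.
φ = 2·arctan(exp(y/R)) − 90° = 2·arctan(0.27793) − 90° = -58.93589863°.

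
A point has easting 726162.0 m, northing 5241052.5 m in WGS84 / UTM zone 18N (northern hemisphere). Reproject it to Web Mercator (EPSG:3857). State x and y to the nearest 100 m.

Unproject from UTM 18N (λ₀ = -75°) → φ = 47.28390030°, λ = -72.00919993°.
Web Mercator (R = 6378137 m): x = -8016027.469 m, y = 5988537.571 m.

x -8016000 m, y 5988500 m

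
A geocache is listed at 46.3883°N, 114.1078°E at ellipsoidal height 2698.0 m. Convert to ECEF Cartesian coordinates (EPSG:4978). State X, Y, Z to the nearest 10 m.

X -1800890 m, Y 4024470 m, Z 4597080 m

WGS84: a = 6378137 m, e² = 0.006694380; N(φ) = a/√(1−e²sin²φ) = 6389358.049 m.
X = (N+h)·cosφ·cosλ = -1800889.929 m; Y = (N+h)·cosφ·sinλ = 4024469.908 m; Z = (N(1−e²)+h)·sinφ = 4597078.057 m.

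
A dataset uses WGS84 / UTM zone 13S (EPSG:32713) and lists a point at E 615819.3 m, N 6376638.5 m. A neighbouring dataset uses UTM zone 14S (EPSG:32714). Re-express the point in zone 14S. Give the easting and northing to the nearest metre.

E 53480 m, N 6367260 m

UTM 13S → geographic: φ = -32.74200031°, λ = -103.76380042°.
UTM 14S (λ₀ = -99°) forward: E = 53480.045 m, N = 6367260.425 m.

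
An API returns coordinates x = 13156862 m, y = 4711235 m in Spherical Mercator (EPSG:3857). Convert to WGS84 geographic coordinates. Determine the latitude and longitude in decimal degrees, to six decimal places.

lat 38.927102°, lon 118.190102°

R = 6378137 m. λ = x/R = 118.19010226°.
φ = 2·arctan(exp(y/R)) − 90° = 2·arctan(2.09312) − 90° = 38.92710247°.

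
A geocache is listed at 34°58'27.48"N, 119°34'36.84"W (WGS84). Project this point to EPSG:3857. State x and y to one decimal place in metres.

Web Mercator is spherical with R = a = 6378137 m.
x = R·λ = 6378137 × -2.087010614 = -13311239.619 m.
y = R·ln tan(π/4 + φ/2) = 6378137 × 0.652289088 = 4160389.165 m.

x -13311239.6 m, y 4160389.2 m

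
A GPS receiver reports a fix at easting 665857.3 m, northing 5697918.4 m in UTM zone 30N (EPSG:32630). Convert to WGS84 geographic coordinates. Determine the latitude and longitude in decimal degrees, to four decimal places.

Zone 30N: λ₀ = -3°, k₀ = 0.9996, false easting 500000 m.
Meridian distance M = (N − FN)/k₀ = 5700198.5 m.
Inverse transverse Mercator on WGS84 gives φ = 51.40819957°, λ = -0.61519949°.

lat 51.4082°, lon -0.6152°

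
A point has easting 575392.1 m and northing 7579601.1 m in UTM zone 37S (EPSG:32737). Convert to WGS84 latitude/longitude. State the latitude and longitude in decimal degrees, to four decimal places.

Zone 37S: λ₀ = 39°, k₀ = 0.9996, false easting 500000 m, false northing 10000000 m.
Meridian distance M = (N − FN)/k₀ = -2421367.4 m.
Inverse transverse Mercator on WGS84 gives φ = -21.88609999°, λ = 39.72980037°.

lat -21.8861°, lon 39.7298°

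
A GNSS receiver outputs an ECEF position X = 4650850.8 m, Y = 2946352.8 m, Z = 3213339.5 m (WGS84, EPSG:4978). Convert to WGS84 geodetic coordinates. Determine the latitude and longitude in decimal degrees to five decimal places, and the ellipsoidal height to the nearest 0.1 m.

lat 30.43780°, lon 32.35460°, h 2029.6 m

λ = atan2(Y, X) = 32.35459976°; p = √(X²+Y²) = 5505579.7 m.
Bowring's method on WGS84 (a = 6378137 m, b = 6356752.314 m) gives φ = 30.43780046°, h = 2029.571 m.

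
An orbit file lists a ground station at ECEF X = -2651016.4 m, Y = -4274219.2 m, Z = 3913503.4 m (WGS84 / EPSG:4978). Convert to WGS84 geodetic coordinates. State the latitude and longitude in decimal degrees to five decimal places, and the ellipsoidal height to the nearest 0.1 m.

lat 38.07290°, lon -121.80860°, h 2734.5 m

λ = atan2(Y, X) = -121.80859948°; p = √(X²+Y²) = 5029596.2 m.
Bowring's method on WGS84 (a = 6378137 m, b = 6356752.314 m) gives φ = 38.07290005°, h = 2734.485 m.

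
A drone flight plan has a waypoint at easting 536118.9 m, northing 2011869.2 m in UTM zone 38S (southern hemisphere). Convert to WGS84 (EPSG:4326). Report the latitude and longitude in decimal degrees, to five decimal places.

lat -71.99000°, lon 46.04670°

Zone 38S: λ₀ = 45°, k₀ = 0.9996, false easting 500000 m, false northing 10000000 m.
Meridian distance M = (N − FN)/k₀ = -7991327.3 m.
Inverse transverse Mercator on WGS84 gives φ = -71.98999956°, λ = 46.04670019°.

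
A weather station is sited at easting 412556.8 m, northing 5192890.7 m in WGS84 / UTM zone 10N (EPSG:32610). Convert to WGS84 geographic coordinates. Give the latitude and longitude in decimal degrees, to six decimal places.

lat 46.883800°, lon -124.147700°

Zone 10N: λ₀ = -123°, k₀ = 0.9996, false easting 500000 m.
Meridian distance M = (N − FN)/k₀ = 5194968.7 m.
Inverse transverse Mercator on WGS84 gives φ = 46.88379999°, λ = -124.14770042°.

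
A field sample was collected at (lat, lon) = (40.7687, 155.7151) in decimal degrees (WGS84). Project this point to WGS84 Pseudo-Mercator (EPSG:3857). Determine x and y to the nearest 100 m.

x 17334100 m, y 4978300 m

Web Mercator is spherical with R = a = 6378137 m.
x = R·λ = 6378137 × 2.717741190 = 17334125.641 m.
y = R·ln tan(π/4 + φ/2) = 6378137 × 0.780523309 = 4978284.597 m.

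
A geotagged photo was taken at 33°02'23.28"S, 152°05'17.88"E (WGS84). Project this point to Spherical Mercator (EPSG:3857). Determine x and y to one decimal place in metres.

Web Mercator is spherical with R = a = 6378137 m.
x = R·λ = 6378137 × 2.654441589 = 16930392.112 m.
y = R·ln tan(π/4 + φ/2) = 6378137 × -0.611555998 = -3900587.940 m.

x 16930392.1 m, y -3900587.9 m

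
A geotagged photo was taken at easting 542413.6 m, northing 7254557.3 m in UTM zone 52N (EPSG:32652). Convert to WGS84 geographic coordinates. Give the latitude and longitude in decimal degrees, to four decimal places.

lat 65.4109°, lon 129.9135°

Zone 52N: λ₀ = 129°, k₀ = 0.9996, false easting 500000 m.
Meridian distance M = (N − FN)/k₀ = 7257460.3 m.
Inverse transverse Mercator on WGS84 gives φ = 65.41090004°, λ = 129.91349995°.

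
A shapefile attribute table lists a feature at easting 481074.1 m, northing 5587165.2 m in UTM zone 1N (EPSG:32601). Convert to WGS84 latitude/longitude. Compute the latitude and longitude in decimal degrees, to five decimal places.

Zone 1N: λ₀ = -177°, k₀ = 0.9996, false easting 500000 m.
Meridian distance M = (N − FN)/k₀ = 5589401.0 m.
Inverse transverse Mercator on WGS84 gives φ = 50.43620021°, λ = -177.26650000°.

lat 50.43620°, lon -177.26650°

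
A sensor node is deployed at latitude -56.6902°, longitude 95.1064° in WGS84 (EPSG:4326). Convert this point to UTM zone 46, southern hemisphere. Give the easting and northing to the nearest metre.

Zone 46 central meridian λ₀ = 6×46 − 183 = 93°; Δλ = +2.1064°.
Transverse Mercator on WGS84 with k₀ = 0.9996 gives E = 629009.183 m, N = 3715116.520 m.

E 629009 m, N 3715117 m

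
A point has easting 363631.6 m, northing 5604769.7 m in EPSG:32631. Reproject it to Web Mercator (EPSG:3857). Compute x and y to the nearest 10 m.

Unproject from UTM 31N (λ₀ = 3°) → φ = 50.57890044°, λ = 1.07390009°.
Web Mercator (R = 6378137 m): x = 119546.011 m, y = 6547141.415 m.

x 119550 m, y 6547140 m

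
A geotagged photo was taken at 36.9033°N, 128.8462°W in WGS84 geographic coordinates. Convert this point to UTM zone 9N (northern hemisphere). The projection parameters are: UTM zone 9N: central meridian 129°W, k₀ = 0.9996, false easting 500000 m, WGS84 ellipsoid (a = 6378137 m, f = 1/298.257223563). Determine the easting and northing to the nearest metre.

E 513702 m, N 4084156 m

Zone 9 central meridian λ₀ = 6×9 − 183 = -129°; Δλ = +0.1538°.
Transverse Mercator on WGS84 with k₀ = 0.9996 gives E = 513701.834 m, N = 4084156.255 m.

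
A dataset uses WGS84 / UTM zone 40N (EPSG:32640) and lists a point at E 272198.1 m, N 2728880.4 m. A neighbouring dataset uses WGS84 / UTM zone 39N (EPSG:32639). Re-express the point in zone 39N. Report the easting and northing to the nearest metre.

UTM 40N → geographic: φ = 24.65739959°, λ = 54.74910015°.
UTM 39N (λ₀ = 51°) forward: E = 879540.688 m, N = 2732198.387 m.

E 879541 m, N 2732198 m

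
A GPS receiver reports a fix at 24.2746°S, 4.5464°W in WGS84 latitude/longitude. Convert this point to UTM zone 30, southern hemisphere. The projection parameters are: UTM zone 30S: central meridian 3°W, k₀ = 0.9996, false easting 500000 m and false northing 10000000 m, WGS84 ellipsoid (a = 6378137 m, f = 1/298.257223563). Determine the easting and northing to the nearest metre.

Zone 30 central meridian λ₀ = 6×30 − 183 = -3°; Δλ = -1.5464°.
Transverse Mercator on WGS84 with k₀ = 0.9996 gives E = 343036.838 m, N = 7314499.918 m.

E 343037 m, N 7314500 m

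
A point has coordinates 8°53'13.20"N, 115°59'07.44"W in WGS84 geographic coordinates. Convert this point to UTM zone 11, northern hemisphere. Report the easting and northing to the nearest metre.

Zone 11 central meridian λ₀ = 6×11 − 183 = -117°; Δλ = +1.0146°.
Transverse Mercator on WGS84 with k₀ = 0.9996 gives E = 611558.713 m, N = 982511.856 m.

E 611559 m, N 982512 m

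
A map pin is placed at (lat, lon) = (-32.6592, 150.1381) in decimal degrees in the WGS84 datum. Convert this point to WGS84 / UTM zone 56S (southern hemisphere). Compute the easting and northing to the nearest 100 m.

Zone 56 central meridian λ₀ = 6×56 − 183 = 153°; Δλ = -2.8619°.
Transverse Mercator on WGS84 with k₀ = 0.9996 gives E = 231583.190 m, N = 6382873.743 m.

E 231600 m, N 6382900 m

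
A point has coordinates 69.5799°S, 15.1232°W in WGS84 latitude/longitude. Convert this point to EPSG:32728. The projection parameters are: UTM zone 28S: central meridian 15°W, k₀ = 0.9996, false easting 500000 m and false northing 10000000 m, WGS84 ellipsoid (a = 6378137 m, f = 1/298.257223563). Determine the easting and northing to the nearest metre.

E 495203 m, N 2280969 m

Zone 28 central meridian λ₀ = 6×28 − 183 = -15°; Δλ = -0.1232°.
Transverse Mercator on WGS84 with k₀ = 0.9996 gives E = 495202.772 m, N = 2280969.369 m.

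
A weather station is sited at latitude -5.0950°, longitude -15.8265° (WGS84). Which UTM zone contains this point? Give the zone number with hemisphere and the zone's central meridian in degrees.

UTM zone = ⌊(λ + 180)/6⌋ + 1; -15.8265° ∈ [-18°, -12°) → zone 28.
Hemisphere: S (φ < 0).
Central meridian λ₀ = 6×28 − 183 = -15°.

Zone 28S, central meridian -15°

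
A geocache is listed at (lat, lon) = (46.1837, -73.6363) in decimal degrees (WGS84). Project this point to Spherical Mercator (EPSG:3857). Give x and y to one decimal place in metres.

Web Mercator is spherical with R = a = 6378137 m.
x = R·λ = 6378137 × -1.285195884 = -8197155.420 m.
y = R·ln tan(π/4 + φ/2) = 6378137 × 0.910898637 = 5809836.302 m.

x -8197155.4 m, y 5809836.3 m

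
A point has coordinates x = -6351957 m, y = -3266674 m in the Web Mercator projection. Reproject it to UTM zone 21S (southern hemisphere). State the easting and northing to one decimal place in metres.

Web Mercator inverse (R = 6378137 m) → φ = -28.14030037°, λ = -57.06060057°.
UTM 21S forward: E = 494049.333 m, N = 6887254.195 m.

E 494049.3 m, N 6887254.2 m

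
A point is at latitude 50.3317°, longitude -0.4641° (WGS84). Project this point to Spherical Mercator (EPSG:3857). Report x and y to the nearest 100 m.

Web Mercator is spherical with R = a = 6378137 m.
x = R·λ = 6378137 × -0.008100073 = -51663.376 m.
y = R·ln tan(π/4 + φ/2) = 6378137 × 1.019720938 = 6503919.843 m.

x -51700 m, y 6503900 m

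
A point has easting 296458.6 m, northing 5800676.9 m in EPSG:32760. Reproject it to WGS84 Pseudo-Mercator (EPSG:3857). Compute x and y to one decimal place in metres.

Unproject from UTM 60S (λ₀ = 177°) → φ = -37.91870000°, λ = 174.68440026°.
Web Mercator (R = 6378137 m): x = 19445778.487 m, y = -4567947.207 m.

x 19445778.5 m, y -4567947.2 m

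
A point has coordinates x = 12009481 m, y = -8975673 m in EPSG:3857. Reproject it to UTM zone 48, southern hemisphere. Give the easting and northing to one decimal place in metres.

E 648549.6 m, N 3068194.4 m

Web Mercator inverse (R = 6378137 m) → φ = -62.48749826°, λ = 107.88300337°.
UTM 48S forward: E = 648549.648 m, N = 3068194.439 m.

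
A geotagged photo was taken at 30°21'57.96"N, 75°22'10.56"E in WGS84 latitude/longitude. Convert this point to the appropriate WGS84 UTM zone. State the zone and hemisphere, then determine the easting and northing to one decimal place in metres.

Longitude 75.3696° lies in the 6° band [72°, 78°), giving zone 43; latitude is north of the equator, so 43N.
Zone 43 central meridian λ₀ = 6×43 − 183 = 75°; Δλ = +0.3696°.
Transverse Mercator on WGS84 with k₀ = 0.9996 gives E = 535515.616 m, N = 3359411.239 m.

Zone 43N: E 535515.6 m, N 3359411.2 m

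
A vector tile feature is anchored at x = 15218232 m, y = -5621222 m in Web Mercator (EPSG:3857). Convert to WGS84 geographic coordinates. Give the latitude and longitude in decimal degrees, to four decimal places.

lat -44.9981°, lon 136.7077°

R = 6378137 m. λ = x/R = 136.70770403°.
φ = 2·arctan(exp(y/R)) − 90° = 2·arctan(0.41423) − 90° = -44.99809762°.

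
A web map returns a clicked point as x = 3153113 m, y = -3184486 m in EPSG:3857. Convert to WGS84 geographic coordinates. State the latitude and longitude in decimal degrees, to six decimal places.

lat -27.487296°, lon 28.324896°

R = 6378137 m. λ = x/R = 28.32489600°.
φ = 2·arctan(exp(y/R)) − 90° = 2·arctan(0.60697) − 90° = -27.48729617°.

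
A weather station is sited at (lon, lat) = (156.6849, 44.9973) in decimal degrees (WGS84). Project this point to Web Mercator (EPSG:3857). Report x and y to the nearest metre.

x 17442083 m, y 5621096 m

Web Mercator is spherical with R = a = 6378137 m.
x = R·λ = 6378137 × 2.734667393 = 17442083.283 m.
y = R·ln tan(π/4 + φ/2) = 6378137 × 0.881306945 = 5621096.436 m.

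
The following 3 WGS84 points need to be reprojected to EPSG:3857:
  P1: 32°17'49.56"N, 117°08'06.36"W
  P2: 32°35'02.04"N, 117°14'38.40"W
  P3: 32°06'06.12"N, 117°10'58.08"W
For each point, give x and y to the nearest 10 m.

Web Mercator: x = R·λ, y = R·ln tan(π/4+φ/2), R = 6378137 m.
P1 (32.2971°, -117.1351°) → (-13039419.686, 3802373.113) m.
P2 (32.5839°, -117.2440°) → (-13051542.379, 3840202.996) m.
P3 (32.1017°, -117.1828°) → (-13044729.626, 3776667.748) m.

P1: x -13039420 m, y 3802370 m; P2: x -13051540 m, y 3840200 m; P3: x -13044730 m, y 3776670 m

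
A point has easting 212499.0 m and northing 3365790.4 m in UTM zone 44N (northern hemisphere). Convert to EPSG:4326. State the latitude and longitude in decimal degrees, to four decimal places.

Zone 44N: λ₀ = 81°, k₀ = 0.9996, false easting 500000 m.
Meridian distance M = (N − FN)/k₀ = 3367137.3 m.
Inverse transverse Mercator on WGS84 gives φ = 30.38990016°, λ = 78.00799987°.

lat 30.3899°, lon 78.0080°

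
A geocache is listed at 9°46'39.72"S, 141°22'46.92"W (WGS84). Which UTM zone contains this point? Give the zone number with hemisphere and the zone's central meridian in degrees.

Zone 7S, central meridian -141°

UTM zone = ⌊(λ + 180)/6⌋ + 1; -141.3797° ∈ [-144°, -138°) → zone 7.
Hemisphere: S (φ < 0).
Central meridian λ₀ = 6×7 − 183 = -141°.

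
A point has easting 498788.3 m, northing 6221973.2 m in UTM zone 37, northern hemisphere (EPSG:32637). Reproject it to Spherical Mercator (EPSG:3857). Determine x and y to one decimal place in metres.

Unproject from UTM 37N (λ₀ = 39°) → φ = 56.14280003°, λ = 38.98049975°.
Web Mercator (R = 6378137 m): x = 4339289.383 m, y = 7586895.782 m.

x 4339289.4 m, y 7586895.8 m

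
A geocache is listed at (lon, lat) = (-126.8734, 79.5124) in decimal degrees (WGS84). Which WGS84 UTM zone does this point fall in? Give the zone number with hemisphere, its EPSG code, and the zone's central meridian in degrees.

Zone 9N (EPSG:32609), central meridian -129°

UTM zone = ⌊(λ + 180)/6⌋ + 1; -126.8734° ∈ [-132°, -126°) → zone 9.
Hemisphere: N (φ ≥ 0).
Central meridian λ₀ = 6×9 − 183 = -129°.
EPSG code: 32609.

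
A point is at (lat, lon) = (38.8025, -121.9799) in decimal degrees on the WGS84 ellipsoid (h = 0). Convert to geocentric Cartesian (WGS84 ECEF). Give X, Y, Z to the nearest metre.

WGS84: a = 6378137 m, e² = 0.006694380; N(φ) = a/√(1−e²sin²φ) = 6386536.717 m.
X = (N+h)·cosφ·cosλ = -2635978.131 m; Y = (N+h)·cosφ·sinλ = -4221741.702 m; Z = (N(1−e²)+h)·sinφ = 3975254.206 m.

X -2635978 m, Y -4221742 m, Z 3975254 m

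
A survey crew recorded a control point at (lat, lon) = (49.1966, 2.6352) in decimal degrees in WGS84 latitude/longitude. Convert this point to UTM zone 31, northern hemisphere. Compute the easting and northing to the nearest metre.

Zone 31 central meridian λ₀ = 6×31 − 183 = 3°; Δλ = -0.3648°.
Transverse Mercator on WGS84 with k₀ = 0.9996 gives E = 473422.809 m, N = 5449375.289 m.

E 473423 m, N 5449375 m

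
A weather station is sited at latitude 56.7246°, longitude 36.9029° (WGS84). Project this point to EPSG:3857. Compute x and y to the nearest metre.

Web Mercator is spherical with R = a = 6378137 m.
x = R·λ = 6378137 × 0.644077109 = 4108012.037 m.
y = R·ln tan(π/4 + φ/2) = 6378137 × 1.207881922 = 7704036.382 m.

x 4108012 m, y 7704036 m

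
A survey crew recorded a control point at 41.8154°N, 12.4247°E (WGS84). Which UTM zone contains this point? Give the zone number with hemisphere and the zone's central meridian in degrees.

Zone 33N, central meridian 15°

UTM zone = ⌊(λ + 180)/6⌋ + 1; 12.4247° ∈ [12°, 18°) → zone 33.
Hemisphere: N (φ ≥ 0).
Central meridian λ₀ = 6×33 − 183 = 15°.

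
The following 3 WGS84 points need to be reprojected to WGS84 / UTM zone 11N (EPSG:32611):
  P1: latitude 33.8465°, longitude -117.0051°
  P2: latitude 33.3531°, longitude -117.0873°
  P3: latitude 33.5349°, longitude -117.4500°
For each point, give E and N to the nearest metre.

P1: E 499528 m, N 3745136 m; P2: E 491877 m, N 3690436 m; P3: E 458218 m, N 3710679 m

UTM zone 11N: λ₀ = -117°, k₀ = 0.9996.
P1 (33.8465°, -117.0051°) → (499528.181, 3745136.426) m.
P2 (33.3531°, -117.0873°) → (491877.436, 3690436.157) m.
P3 (33.5349°, -117.4500°) → (458218.194, 3710679.205) m.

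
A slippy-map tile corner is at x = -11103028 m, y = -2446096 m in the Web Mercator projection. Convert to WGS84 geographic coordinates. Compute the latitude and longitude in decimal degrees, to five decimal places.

lat -21.45400°, lon -99.74020°

R = 6378137 m. λ = x/R = -99.74019752°.
φ = 2·arctan(exp(y/R)) − 90° = 2·arctan(0.68146) − 90° = -21.45399747°.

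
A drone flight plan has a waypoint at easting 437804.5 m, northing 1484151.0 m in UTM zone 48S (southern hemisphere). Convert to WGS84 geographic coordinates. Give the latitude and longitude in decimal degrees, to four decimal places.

lat -76.7114°, lon 102.5754°

Zone 48S: λ₀ = 105°, k₀ = 0.9996, false easting 500000 m, false northing 10000000 m.
Meridian distance M = (N − FN)/k₀ = -8519256.7 m.
Inverse transverse Mercator on WGS84 gives φ = -76.71140035°, λ = 102.57539963°.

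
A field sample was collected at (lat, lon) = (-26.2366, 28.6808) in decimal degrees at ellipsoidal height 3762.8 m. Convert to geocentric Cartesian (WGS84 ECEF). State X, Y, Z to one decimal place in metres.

X 5025353.4 m, Y 2749112.2 m, Z -2804261.6 m

WGS84: a = 6378137 m, e² = 0.006694380; N(φ) = a/√(1−e²sin²φ) = 6382313.382 m.
X = (N+h)·cosφ·cosλ = 5025353.396 m; Y = (N+h)·cosφ·sinλ = 2749112.245 m; Z = (N(1−e²)+h)·sinφ = -2804261.579 m.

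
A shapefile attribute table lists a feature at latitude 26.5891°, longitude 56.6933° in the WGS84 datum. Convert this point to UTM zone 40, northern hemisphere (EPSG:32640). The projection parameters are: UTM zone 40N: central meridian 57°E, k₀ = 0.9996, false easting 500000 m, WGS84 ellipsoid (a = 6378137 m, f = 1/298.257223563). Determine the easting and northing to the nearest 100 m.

E 469500 m, N 2941000 m

Zone 40 central meridian λ₀ = 6×40 − 183 = 57°; Δλ = -0.3067°.
Transverse Mercator on WGS84 with k₀ = 0.9996 gives E = 469460.797 m, N = 2940962.195 m.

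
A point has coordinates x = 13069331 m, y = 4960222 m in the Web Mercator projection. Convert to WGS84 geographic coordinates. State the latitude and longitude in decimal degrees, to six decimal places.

lat 40.645699°, lon 117.403798°

R = 6378137 m. λ = x/R = 117.40379791°.
φ = 2·arctan(exp(y/R)) − 90° = 2·arctan(2.17644) − 90° = 40.64569918°.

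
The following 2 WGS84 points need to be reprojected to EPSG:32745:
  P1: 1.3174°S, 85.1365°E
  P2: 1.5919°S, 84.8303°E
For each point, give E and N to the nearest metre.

P1: E 292657 m, N 9854310 m; P2: E 258601 m, N 9823920 m

UTM zone 45S: λ₀ = 87°, k₀ = 0.9996.
P1 (-1.3174°, 85.1365°) → (292656.784, 9854309.917) m.
P2 (-1.5919°, 84.8303°) → (258601.269, 9823919.743) m.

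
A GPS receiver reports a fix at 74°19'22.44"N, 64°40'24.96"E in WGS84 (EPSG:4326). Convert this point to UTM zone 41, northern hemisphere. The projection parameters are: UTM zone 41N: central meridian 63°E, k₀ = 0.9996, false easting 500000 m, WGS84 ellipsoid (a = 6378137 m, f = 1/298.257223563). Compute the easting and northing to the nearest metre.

E 550473 m, N 8248772 m

Zone 41 central meridian λ₀ = 6×41 − 183 = 63°; Δλ = +1.6736°.
Transverse Mercator on WGS84 with k₀ = 0.9996 gives E = 550472.941 m, N = 8248772.310 m.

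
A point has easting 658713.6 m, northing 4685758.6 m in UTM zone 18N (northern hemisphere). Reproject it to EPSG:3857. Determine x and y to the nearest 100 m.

Unproject from UTM 18N (λ₀ = -75°) → φ = 42.30790005°, λ = -73.07430030°.
Web Mercator (R = 6378137 m): x = -8134593.900 m, y = 5207213.548 m.

x -8134600 m, y 5207200 m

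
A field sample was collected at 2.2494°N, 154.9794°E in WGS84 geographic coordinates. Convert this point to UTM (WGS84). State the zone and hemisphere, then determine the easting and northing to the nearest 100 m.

Longitude 154.9794° lies in the 6° band [150°, 156°), giving zone 56; latitude is north of the equator, so 56N.
Zone 56 central meridian λ₀ = 6×56 − 183 = 153°; Δλ = +1.9794°.
Transverse Mercator on WGS84 with k₀ = 0.9996 gives E = 720133.028 m, N = 248776.858 m.

Zone 56N: E 720100 m, N 248800 m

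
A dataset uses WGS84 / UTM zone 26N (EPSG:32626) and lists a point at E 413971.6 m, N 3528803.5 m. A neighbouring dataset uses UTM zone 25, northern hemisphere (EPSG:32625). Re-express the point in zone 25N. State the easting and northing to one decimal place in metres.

UTM 26N → geographic: φ = 31.89180024°, λ = -27.90970012°.
UTM 25N (λ₀ = -33°) forward: E = 981651.516 m, N = 3539764.676 m.

E 981651.5 m, N 3539764.7 m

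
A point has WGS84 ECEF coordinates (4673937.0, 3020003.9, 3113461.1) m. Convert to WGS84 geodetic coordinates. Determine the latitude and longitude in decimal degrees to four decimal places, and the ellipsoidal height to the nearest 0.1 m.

lat 29.3912°, lon 32.8680°, h 3480.7 m

λ = atan2(Y, X) = 32.86800033°; p = √(X²+Y²) = 5564720.2 m.
Bowring's method on WGS84 (a = 6378137 m, b = 6356752.314 m) gives φ = 29.39120013°, h = 3480.746 m.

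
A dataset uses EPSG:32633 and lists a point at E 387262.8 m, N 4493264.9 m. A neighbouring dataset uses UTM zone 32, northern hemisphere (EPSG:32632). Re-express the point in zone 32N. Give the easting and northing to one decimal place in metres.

UTM 33N → geographic: φ = 40.58249971°, λ = 13.66789956°.
UTM 32N (λ₀ = 9°) forward: E = 895111.916 m, N = 4502895.262 m.

E 895111.9 m, N 4502895.3 m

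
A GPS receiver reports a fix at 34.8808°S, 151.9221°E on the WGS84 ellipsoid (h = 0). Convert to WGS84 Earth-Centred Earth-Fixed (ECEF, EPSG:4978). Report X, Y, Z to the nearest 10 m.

X -4621530 m, Y 2465380 m, Z -3627030 m

WGS84: a = 6378137 m, e² = 0.006694380; N(φ) = a/√(1−e²sin²φ) = 6385130.333 m.
X = (N+h)·cosφ·cosλ = -4621532.279 m; Y = (N+h)·cosφ·sinλ = 2465378.062 m; Z = (N(1−e²)+h)·sinφ = -3627026.572 m.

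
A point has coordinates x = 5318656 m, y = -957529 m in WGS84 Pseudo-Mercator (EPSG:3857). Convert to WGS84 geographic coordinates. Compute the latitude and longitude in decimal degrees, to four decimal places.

lat -8.5695°, lon 47.7783°

R = 6378137 m. λ = x/R = 47.77829976°.
φ = 2·arctan(exp(y/R)) − 90° = 2·arctan(0.86060) − 90° = -8.56949958°.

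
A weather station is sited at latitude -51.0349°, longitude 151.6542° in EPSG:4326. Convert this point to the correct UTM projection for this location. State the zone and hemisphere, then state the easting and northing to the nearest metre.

Longitude 151.6542° lies in the 6° band [150°, 156°), giving zone 56; latitude is south of the equator, so 56S.
Zone 56 central meridian λ₀ = 6×56 − 183 = 153°; Δλ = -1.3458°.
Transverse Mercator on WGS84 with k₀ = 0.9996 gives E = 405638.422 m, N = 4345432.349 m.

Zone 56S: E 405638 m, N 4345432 m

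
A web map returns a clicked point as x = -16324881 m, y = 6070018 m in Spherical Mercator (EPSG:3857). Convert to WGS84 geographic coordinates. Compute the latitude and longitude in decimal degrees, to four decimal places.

lat 47.7781°, lon -146.6489°

R = 6378137 m. λ = x/R = -146.64890114°.
φ = 2·arctan(exp(y/R)) − 90° = 2·arctan(2.59009) − 90° = 47.77810208°.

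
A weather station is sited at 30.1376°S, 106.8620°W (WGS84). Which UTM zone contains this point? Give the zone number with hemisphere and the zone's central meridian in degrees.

UTM zone = ⌊(λ + 180)/6⌋ + 1; -106.8620° ∈ [-108°, -102°) → zone 13.
Hemisphere: S (φ < 0).
Central meridian λ₀ = 6×13 − 183 = -105°.

Zone 13S, central meridian -105°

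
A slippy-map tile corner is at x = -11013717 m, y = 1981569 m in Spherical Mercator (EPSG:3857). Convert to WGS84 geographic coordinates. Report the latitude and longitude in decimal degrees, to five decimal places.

R = 6378137 m. λ = x/R = -98.93790316°.
φ = 2·arctan(exp(y/R)) − 90° = 2·arctan(1.36435) − 90° = 17.52109596°.

lat 17.52110°, lon -98.93790°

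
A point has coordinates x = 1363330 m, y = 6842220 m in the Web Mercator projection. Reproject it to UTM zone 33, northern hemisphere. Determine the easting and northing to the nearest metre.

E 312003 m, N 5790436 m

Web Mercator inverse (R = 6378137 m) → φ = 52.23220233°, λ = 12.24700176°.
UTM 33N forward: E = 312002.622 m, N = 5790436.451 m.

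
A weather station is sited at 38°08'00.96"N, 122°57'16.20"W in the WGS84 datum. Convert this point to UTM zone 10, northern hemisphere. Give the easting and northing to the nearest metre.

Zone 10 central meridian λ₀ = 6×10 − 183 = -123°; Δλ = +0.0455°.
Transverse Mercator on WGS84 with k₀ = 0.9996 gives E = 503987.520 m, N = 4220639.364 m.

E 503988 m, N 4220639 m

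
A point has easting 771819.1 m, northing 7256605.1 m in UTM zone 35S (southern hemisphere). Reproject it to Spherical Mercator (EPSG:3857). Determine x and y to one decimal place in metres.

x 3304886.4 m, y -2848893.8 m

Unproject from UTM 35S (λ₀ = 27°) → φ = -24.78120016°, λ = 29.68829955°.
Web Mercator (R = 6378137 m): x = 3304886.388 m, y = -2848893.829 m.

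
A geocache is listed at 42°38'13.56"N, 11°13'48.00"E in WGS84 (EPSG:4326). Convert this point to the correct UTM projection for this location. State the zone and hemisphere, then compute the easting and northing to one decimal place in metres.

Zone 32N: E 682833.5 m, N 4722927.3 m

Longitude 11.2300° lies in the 6° band [6°, 12°), giving zone 32; latitude is north of the equator, so 32N.
Zone 32 central meridian λ₀ = 6×32 − 183 = 9°; Δλ = +2.2300°.
Transverse Mercator on WGS84 with k₀ = 0.9996 gives E = 682833.540 m, N = 4722927.320 m.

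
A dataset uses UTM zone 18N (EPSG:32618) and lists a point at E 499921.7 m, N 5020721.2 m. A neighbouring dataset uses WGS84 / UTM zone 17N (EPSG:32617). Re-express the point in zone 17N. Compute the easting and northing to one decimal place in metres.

E 969998.1 m, N 5038254.5 m

UTM 18N → geographic: φ = 45.33999982°, λ = -75.00099939°.
UTM 17N (λ₀ = -81°) forward: E = 969998.119 m, N = 5038254.489 m.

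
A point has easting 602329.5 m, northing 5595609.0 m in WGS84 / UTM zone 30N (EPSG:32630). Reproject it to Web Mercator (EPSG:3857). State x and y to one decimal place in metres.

x -173324.4 m, y 6533934.1 m

Unproject from UTM 30N (λ₀ = -3°) → φ = 50.50349975°, λ = -1.55699966°.
Web Mercator (R = 6378137 m): x = -173324.409 m, y = 6533934.079 m.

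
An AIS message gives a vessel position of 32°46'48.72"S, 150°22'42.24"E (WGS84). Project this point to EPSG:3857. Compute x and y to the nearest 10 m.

x 16740050 m, y -3866170 m

Web Mercator is spherical with R = a = 6378137 m.
x = R·λ = 6378137 × 2.624598204 = 16740046.914 m.
y = R·ln tan(π/4 + φ/2) = 6378137 × -0.606159040 = -3866165.399 m.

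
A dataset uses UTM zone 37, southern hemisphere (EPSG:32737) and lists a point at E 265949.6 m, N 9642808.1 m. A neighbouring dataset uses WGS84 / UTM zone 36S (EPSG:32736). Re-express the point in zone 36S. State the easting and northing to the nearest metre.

E 932932 m, N 9642221 m

UTM 37S → geographic: φ = -3.22939957°, λ = 36.89379974°.
UTM 36S (λ₀ = 33°) forward: E = 932932.456 m, N = 9642220.827 m.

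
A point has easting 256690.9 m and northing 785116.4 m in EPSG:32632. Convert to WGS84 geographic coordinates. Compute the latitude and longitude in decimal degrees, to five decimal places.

Zone 32N: λ₀ = 9°, k₀ = 0.9996, false easting 500000 m.
Meridian distance M = (N − FN)/k₀ = 785430.6 m.
Inverse transverse Mercator on WGS84 gives φ = 7.09760043°, λ = 6.79720024°.

lat 7.09760°, lon 6.79720°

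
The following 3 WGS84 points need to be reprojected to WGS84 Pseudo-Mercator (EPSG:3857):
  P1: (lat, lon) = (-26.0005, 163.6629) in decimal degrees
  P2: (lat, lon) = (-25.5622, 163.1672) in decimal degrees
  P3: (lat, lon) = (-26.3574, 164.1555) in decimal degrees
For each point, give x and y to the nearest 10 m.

Web Mercator: x = R·λ, y = R·ln tan(π/4+φ/2), R = 6378137 m.
P1 (-26.0005°, 163.6629°) → (18218870.690, -2999142.871) m.
P2 (-25.5622°, 163.1672°) → (18163689.618, -2944957.803) m.
P3 (-26.3574°, 164.1555°) → (18273706.671, -3043414.225) m.

P1: x 18218870 m, y -2999140 m; P2: x 18163690 m, y -2944960 m; P3: x 18273710 m, y -3043410 m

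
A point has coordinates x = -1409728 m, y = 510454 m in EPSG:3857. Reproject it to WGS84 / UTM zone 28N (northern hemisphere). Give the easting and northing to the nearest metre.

Web Mercator inverse (R = 6378137 m) → φ = 4.58059905°, λ = -12.66380209°.
UTM 28N forward: E = 759206.944 m, N = 506726.846 m.

E 759207 m, N 506727 m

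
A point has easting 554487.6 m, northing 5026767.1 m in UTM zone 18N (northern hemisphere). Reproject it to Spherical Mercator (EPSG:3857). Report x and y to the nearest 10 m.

x -8271470 m, y 5683490 m

Unproject from UTM 18N (λ₀ = -75°) → φ = 45.39229991°, λ = -74.30390046°.
Web Mercator (R = 6378137 m): x = -8271472.364 m, y = 5683493.967 m.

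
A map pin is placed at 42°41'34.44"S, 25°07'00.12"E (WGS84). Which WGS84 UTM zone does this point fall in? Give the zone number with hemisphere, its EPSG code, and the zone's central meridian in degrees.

Zone 35S (EPSG:32735), central meridian 27°

UTM zone = ⌊(λ + 180)/6⌋ + 1; 25.1167° ∈ [24°, 30°) → zone 35.
Hemisphere: S (φ < 0).
Central meridian λ₀ = 6×35 − 183 = 27°.
EPSG code: 32735.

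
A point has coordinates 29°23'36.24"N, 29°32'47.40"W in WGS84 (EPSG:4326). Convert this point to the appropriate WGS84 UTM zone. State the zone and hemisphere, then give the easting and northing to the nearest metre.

Longitude -29.5465° lies in the 6° band [-30°, -24°), giving zone 26; latitude is north of the equator, so 26N.
Zone 26 central meridian λ₀ = 6×26 − 183 = -27°; Δλ = -2.5465°.
Transverse Mercator on WGS84 with k₀ = 0.9996 gives E = 252873.585 m, N = 3254268.741 m.

Zone 26N: E 252874 m, N 3254269 m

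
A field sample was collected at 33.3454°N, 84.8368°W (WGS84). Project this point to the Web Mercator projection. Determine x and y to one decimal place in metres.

x -9443989.4 m, y 3941240.3 m

Web Mercator is spherical with R = a = 6378137 m.
x = R·λ = 6378137 × -1.480681487 = -9443989.377 m.
y = R·ln tan(π/4 + φ/2) = 6378137 × 0.617929701 = 3941240.291 m.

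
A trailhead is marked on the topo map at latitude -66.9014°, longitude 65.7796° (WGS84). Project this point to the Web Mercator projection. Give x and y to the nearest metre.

Web Mercator is spherical with R = a = 6378137 m.
x = R·λ = 6378137 × 1.148070601 = 7322551.577 m.
y = R·ln tan(π/4 + φ/2) = 6378137 × -1.587928310 = -10128024.310 m.

x 7322552 m, y -10128024 m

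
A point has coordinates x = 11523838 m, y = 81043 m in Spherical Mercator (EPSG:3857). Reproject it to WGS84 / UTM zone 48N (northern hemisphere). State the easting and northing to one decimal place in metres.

Web Mercator inverse (R = 6378137 m) → φ = 0.72800207°, λ = 103.52039807°.
UTM 48N forward: E = 335352.133 m, N = 80493.161 m.

E 335352.1 m, N 80493.2 m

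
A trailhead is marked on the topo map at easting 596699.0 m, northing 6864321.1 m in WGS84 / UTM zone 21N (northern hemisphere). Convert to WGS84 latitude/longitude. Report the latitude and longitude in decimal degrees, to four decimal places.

Zone 21N: λ₀ = -57°, k₀ = 0.9996, false easting 500000 m.
Meridian distance M = (N − FN)/k₀ = 6867067.9 m.
Inverse transverse Mercator on WGS84 gives φ = 61.89920026°, λ = -55.15969957°.

lat 61.8992°, lon -55.1597°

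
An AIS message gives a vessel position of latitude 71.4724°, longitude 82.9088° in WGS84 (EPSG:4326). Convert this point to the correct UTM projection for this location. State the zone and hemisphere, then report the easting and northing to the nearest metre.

Longitude 82.9088° lies in the 6° band [78°, 84°), giving zone 44; latitude is north of the equator, so 44N.
Zone 44 central meridian λ₀ = 6×44 − 183 = 81°; Δλ = +1.9088°.
Transverse Mercator on WGS84 with k₀ = 0.9996 gives E = 567687.083 m, N = 7931153.947 m.

Zone 44N: E 567687 m, N 7931154 m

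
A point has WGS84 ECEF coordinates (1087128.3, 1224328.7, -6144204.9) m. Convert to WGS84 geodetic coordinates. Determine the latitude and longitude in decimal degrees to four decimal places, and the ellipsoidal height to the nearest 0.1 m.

λ = atan2(Y, X) = 48.39690132°; p = √(X²+Y²) = 1637323.6 m.
Bowring's method on WGS84 (a = 6378137 m, b = 6356752.314 m) gives φ = -75.17390014°, h = 459.131 m.

lat -75.1739°, lon 48.3969°, h 459.1 m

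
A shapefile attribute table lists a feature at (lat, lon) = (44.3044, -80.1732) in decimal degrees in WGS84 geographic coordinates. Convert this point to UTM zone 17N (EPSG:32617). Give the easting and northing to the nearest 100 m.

E 565900 m, N 4906000 m

Zone 17 central meridian λ₀ = 6×17 − 183 = -81°; Δλ = +0.8268°.
Transverse Mercator on WGS84 with k₀ = 0.9996 gives E = 565948.166 m, N = 4906015.146 m.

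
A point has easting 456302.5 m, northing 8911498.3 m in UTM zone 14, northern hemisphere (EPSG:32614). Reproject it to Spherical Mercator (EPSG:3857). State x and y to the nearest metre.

x -11278257 m, y 15707702 m

Unproject from UTM 14N (λ₀ = -99°) → φ = 80.26020035°, λ = -101.31430223°.
Web Mercator (R = 6378137 m): x = -11278256.535 m, y = 15707702.276 m.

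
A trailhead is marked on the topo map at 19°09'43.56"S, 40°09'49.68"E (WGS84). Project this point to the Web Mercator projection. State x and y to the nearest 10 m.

Web Mercator is spherical with R = a = 6378137 m.
x = R·λ = 6378137 × 0.700990550 = 4471013.764 m.
y = R·ln tan(π/4 + φ/2) = 6378137 × -0.340856568 = -2174029.891 m.

x 4471010 m, y -2174030 m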